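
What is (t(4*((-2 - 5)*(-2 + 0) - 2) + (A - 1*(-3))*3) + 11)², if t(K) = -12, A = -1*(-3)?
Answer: 1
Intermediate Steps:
A = 3
(t(4*((-2 - 5)*(-2 + 0) - 2) + (A - 1*(-3))*3) + 11)² = (-12 + 11)² = (-1)² = 1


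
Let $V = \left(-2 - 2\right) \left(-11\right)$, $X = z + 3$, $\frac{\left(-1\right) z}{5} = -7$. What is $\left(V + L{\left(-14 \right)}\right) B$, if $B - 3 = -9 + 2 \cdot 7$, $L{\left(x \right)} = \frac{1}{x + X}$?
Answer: $\frac{1057}{3} \approx 352.33$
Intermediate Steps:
$z = 35$ ($z = \left(-5\right) \left(-7\right) = 35$)
$X = 38$ ($X = 35 + 3 = 38$)
$L{\left(x \right)} = \frac{1}{38 + x}$ ($L{\left(x \right)} = \frac{1}{x + 38} = \frac{1}{38 + x}$)
$B = 8$ ($B = 3 + \left(-9 + 2 \cdot 7\right) = 3 + \left(-9 + 14\right) = 3 + 5 = 8$)
$V = 44$ ($V = \left(-4\right) \left(-11\right) = 44$)
$\left(V + L{\left(-14 \right)}\right) B = \left(44 + \frac{1}{38 - 14}\right) 8 = \left(44 + \frac{1}{24}\right) 8 = \frac{1057}{24} \cdot 8 = \frac{1057}{3}$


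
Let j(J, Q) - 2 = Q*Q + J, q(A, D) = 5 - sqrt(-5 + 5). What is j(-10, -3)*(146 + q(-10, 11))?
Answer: 151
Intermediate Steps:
q(A, D) = 5 (q(A, D) = 5 - sqrt(0) = 5 - 1*0 = 5 + 0 = 5)
j(J, Q) = 2 + J + Q**2 (j(J, Q) = 2 + (Q*Q + J) = 2 + (Q**2 + J) = 2 + (J + Q**2) = 2 + J + Q**2)
j(-10, -3)*(146 + q(-10, 11)) = (2 - 10 + (-3)**2)*(146 + 5) = (2 - 10 + 9)*151 = 1*151 = 151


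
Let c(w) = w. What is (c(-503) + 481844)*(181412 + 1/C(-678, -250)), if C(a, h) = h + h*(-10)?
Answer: 65490775279447/750 ≈ 8.7321e+10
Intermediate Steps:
C(a, h) = -9*h (C(a, h) = h - 10*h = -9*h)
(c(-503) + 481844)*(181412 + 1/C(-678, -250)) = (-503 + 481844)*(181412 + 1/(-9*(-250))) = 481341*(181412 + 1/2250) = 481341*(408177001/2250) = 65490775279447/750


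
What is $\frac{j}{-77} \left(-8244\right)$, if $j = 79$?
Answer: $\frac{651276}{77} \approx 8458.1$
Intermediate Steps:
$\frac{j}{-77} \left(-8244\right) = \frac{79}{-77} \left(-8244\right) = 79 \left(- \frac{1}{77}\right) \left(-8244\right) = \left(- \frac{79}{77}\right) \left(-8244\right) = \frac{651276}{77}$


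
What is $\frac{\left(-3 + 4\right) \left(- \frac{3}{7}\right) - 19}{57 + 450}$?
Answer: $- \frac{136}{3549} \approx -0.038321$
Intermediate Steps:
$\frac{\left(-3 + 4\right) \left(- \frac{3}{7}\right) - 19}{57 + 450} = \frac{1 \left(\left(-3\right) \frac{1}{7}\right) - 19}{507} = \left(1 \left(- \frac{3}{7}\right) - 19\right) \frac{1}{507} = \left(- \frac{3}{7} - 19\right) \frac{1}{507} = \left(- \frac{136}{7}\right) \frac{1}{507} = - \frac{136}{3549}$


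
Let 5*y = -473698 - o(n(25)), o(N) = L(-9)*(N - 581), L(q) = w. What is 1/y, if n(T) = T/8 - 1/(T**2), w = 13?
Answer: -25000/2330928021 ≈ -1.0725e-5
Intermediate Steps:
L(q) = 13
n(T) = -1/T**2 + T/8 (n(T) = T*(1/8) - 1/T**2 = T/8 - 1/T**2 = -1/T**2 + T/8)
o(N) = -7553 + 13*N (o(N) = 13*(N - 581) = 13*(-581 + N) = -7553 + 13*N)
y = -2330928021/25000 (y = (-473698 - (-7553 + 13*(-1/25**2 + (1/8)*25)))/5 = (-473698 - (-7553 + 13*(-1*1/625 + 25/8)))/5 = (-473698 - (-7553 + 13*(-1/625 + 25/8)))/5 = (-473698 - (-7553 + 13*(15617/5000)))/5 = (-473698 - (-7553 + 203021/5000))/5 = (-473698 - 1*(-37561979/5000))/5 = (-473698 + 37561979/5000)/5 = (1/5)*(-2330928021/5000) = -2330928021/25000 ≈ -93237.)
1/y = 1/(-2330928021/25000) = -25000/2330928021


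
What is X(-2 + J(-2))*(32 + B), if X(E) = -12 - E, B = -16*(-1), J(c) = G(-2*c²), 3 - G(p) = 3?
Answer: -480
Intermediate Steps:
G(p) = 0 (G(p) = 3 - 1*3 = 3 - 3 = 0)
J(c) = 0
B = 16
X(-2 + J(-2))*(32 + B) = (-12 - (-2 + 0))*(32 + 16) = (-12 - 1*(-2))*48 = (-12 + 2)*48 = -10*48 = -480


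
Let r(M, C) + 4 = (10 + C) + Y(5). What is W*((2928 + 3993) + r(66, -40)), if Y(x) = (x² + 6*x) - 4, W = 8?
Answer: 55504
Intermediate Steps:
Y(x) = -4 + x² + 6*x
r(M, C) = 57 + C (r(M, C) = -4 + ((10 + C) + (-4 + 5² + 6*5)) = -4 + ((10 + C) + (-4 + 25 + 30)) = -4 + ((10 + C) + 51) = -4 + (61 + C) = 57 + C)
W*((2928 + 3993) + r(66, -40)) = 8*((2928 + 3993) + (57 - 40)) = 8*(6921 + 17) = 8*6938 = 55504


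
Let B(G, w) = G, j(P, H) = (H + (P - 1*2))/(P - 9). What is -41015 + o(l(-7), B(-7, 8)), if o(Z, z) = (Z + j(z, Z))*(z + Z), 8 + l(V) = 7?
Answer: -41012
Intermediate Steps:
j(P, H) = (-2 + H + P)/(-9 + P) (j(P, H) = (H + (P - 2))/(-9 + P) = (H + (-2 + P))/(-9 + P) = (-2 + H + P)/(-9 + P))
l(V) = -1 (l(V) = -8 + 7 = -1)
o(Z, z) = (Z + z)*(Z + (-2 + Z + z)/(-9 + z)) (o(Z, z) = (Z + (-2 + Z + z)/(-9 + z))*(z + Z) = (Z + (-2 + Z + z)/(-9 + z))*(Z + z) = (Z + z)*(Z + (-2 + Z + z)/(-9 + z)))
-41015 + o(l(-7), B(-7, 8)) = -41015 + (-(-2 - 1 - 7) - 7*(-2 - 1 - 7) - (-9 - 7)*(-1 - 7))/(-9 - 7) = -41015 + (-1*(-10) - 7*(-10) - 1*(-16)*(-8))/(-16) = -41015 - (10 + 70 - 128)/16 = -41015 - 1/16*(-48) = -41015 + 3 = -41012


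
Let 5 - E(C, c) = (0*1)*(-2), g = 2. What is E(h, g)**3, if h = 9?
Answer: 125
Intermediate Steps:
E(C, c) = 5 (E(C, c) = 5 - 0*1*(-2) = 5 - 0*(-2) = 5 - 1*0 = 5 + 0 = 5)
E(h, g)**3 = 5**3 = 125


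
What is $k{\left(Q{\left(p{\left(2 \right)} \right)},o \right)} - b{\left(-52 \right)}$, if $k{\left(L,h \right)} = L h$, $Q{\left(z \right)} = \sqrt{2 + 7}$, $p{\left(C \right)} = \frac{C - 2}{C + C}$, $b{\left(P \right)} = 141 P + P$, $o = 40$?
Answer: $7504$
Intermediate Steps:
$b{\left(P \right)} = 142 P$
$p{\left(C \right)} = \frac{-2 + C}{2 C}$
$Q{\left(z \right)} = 3$ ($Q{\left(z \right)} = \sqrt{9} = 3$)
$k{\left(Q{\left(p{\left(2 \right)} \right)},o \right)} - b{\left(-52 \right)} = 3 \cdot 40 - 142 \left(-52\right) = 120 - -7384 = 120 + 7384 = 7504$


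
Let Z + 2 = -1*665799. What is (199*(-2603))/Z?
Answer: 517997/665801 ≈ 0.77801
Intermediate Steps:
Z = -665801 (Z = -2 - 1*665799 = -2 - 665799 = -665801)
(199*(-2603))/Z = (199*(-2603))/(-665801) = -517997*(-1/665801) = 517997/665801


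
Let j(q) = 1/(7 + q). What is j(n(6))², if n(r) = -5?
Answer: ¼ ≈ 0.25000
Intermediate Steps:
j(n(6))² = (1/(7 - 5))² = (1/2)² = (½)² = ¼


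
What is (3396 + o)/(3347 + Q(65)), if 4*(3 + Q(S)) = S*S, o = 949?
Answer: 17380/17601 ≈ 0.98744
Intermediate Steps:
Q(S) = -3 + S²/4 (Q(S) = -3 + (S*S)/4 = -3 + S²/4)
(3396 + o)/(3347 + Q(65)) = (3396 + 949)/(3347 + (-3 + (¼)*65²)) = 4345/(3347 + (-3 + (¼)*4225)) = 4345/(3347 + (-3 + 4225/4)) = 4345/(3347 + 4213/4) = 4345/(17601/4) = 4345*(4/17601) = 17380/17601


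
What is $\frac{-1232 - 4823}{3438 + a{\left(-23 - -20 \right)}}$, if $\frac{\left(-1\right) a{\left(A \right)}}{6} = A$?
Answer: $- \frac{6055}{3456} \approx -1.752$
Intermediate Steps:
$a{\left(A \right)} = - 6 A$
$\frac{-1232 - 4823}{3438 + a{\left(-23 - -20 \right)}} = \frac{-1232 - 4823}{3438 - 6 \left(-23 - -20\right)} = - \frac{6055}{3438 - 6 \left(-23 + 20\right)} = - \frac{6055}{3438 - -18} = - \frac{6055}{3438 + 18} = - \frac{6055}{3456}$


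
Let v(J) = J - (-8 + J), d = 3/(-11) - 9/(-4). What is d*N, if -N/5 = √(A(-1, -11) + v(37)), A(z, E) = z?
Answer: -435*√7/44 ≈ -26.157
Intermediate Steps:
d = 87/44 (d = 3*(-1/11) - 9*(-¼) = -3/11 + 9/4 = 87/44 ≈ 1.9773)
v(J) = 8 (v(J) = J + (8 - J) = 8)
N = -5*√7 (N = -5*√(-1 + 8) = -5*√7 ≈ -13.229)
d*N = 87*(-5*√7)/44 = -435*√7/44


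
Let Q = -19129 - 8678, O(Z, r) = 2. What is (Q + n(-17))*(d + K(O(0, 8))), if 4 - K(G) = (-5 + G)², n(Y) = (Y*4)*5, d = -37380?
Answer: 1052275595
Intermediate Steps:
n(Y) = 20*Y (n(Y) = (4*Y)*5 = 20*Y)
K(G) = 4 - (-5 + G)²
Q = -27807
(Q + n(-17))*(d + K(O(0, 8))) = (-27807 + 20*(-17))*(-37380 + (4 - (-5 + 2)²)) = (-27807 - 340)*(-37380 + (4 - 1*(-3)²)) = -28147*(-37380 + (4 - 1*9)) = -28147*(-37380 + (4 - 9)) = -28147*(-37380 - 5) = -28147*(-37385) = 1052275595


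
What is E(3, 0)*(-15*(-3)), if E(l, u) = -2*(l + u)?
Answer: -270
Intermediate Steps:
E(l, u) = -2*l - 2*u
E(3, 0)*(-15*(-3)) = (-2*3 - 2*0)*(-15*(-3)) = (-6 + 0)*45 = -6*45 = -270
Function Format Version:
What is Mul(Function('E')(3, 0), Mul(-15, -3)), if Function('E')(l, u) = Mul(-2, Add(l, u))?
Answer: -270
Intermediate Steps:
Function('E')(l, u) = Add(Mul(-2, l), Mul(-2, u))
Mul(Function('E')(3, 0), Mul(-15, -3)) = Mul(Add(Mul(-2, 3), Mul(-2, 0)), Mul(-15, -3)) = Mul(Add(-6, 0), 45) = Mul(-6, 45) = -270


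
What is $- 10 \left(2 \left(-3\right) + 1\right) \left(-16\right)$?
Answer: $-800$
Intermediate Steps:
$- 10 \left(2 \left(-3\right) + 1\right) \left(-16\right) = - 10 \left(-6 + 1\right) \left(-16\right) = \left(-10\right) \left(-5\right) \left(-16\right) = 50 \left(-16\right) = -800$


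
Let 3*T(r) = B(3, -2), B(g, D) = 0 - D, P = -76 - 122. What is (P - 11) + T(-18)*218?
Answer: -191/3 ≈ -63.667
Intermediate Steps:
P = -198
B(g, D) = -D
T(r) = ⅔ (T(r) = (-1*(-2))/3 = (⅓)*2 = ⅔)
(P - 11) + T(-18)*218 = (-198 - 11) + (⅔)*218 = -209 + 436/3 = -191/3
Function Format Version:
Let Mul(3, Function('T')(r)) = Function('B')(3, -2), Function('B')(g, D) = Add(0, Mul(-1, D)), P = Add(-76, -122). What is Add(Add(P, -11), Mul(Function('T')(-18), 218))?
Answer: Rational(-191, 3) ≈ -63.667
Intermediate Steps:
P = -198
Function('B')(g, D) = Mul(-1, D)
Function('T')(r) = Rational(2, 3) (Function('T')(r) = Mul(Rational(1, 3), Mul(-1, -2)) = Mul(Rational(1, 3), 2) = Rational(2, 3))
Add(Add(P, -11), Mul(Function('T')(-18), 218)) = Add(Add(-198, -11), Mul(Rational(2, 3), 218)) = Add(-209, Rational(436, 3)) = Rational(-191, 3)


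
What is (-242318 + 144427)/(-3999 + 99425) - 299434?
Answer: -28573886775/95426 ≈ -2.9944e+5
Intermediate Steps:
(-242318 + 144427)/(-3999 + 99425) - 299434 = -97891/95426 - 299434 = -28573886775/95426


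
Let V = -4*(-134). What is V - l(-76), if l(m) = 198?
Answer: 338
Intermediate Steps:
V = 536
V - l(-76) = 536 - 1*198 = 536 - 198 = 338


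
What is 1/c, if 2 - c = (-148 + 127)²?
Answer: -1/439 ≈ -0.0022779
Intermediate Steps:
c = -439 (c = 2 - (-148 + 127)² = 2 - 1*(-21)² = 2 - 1*441 = 2 - 441 = -439)
1/c = 1/(-439) = -1/439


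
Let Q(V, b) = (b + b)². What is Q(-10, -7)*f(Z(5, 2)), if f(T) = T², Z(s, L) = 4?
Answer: 3136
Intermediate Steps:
Q(V, b) = 4*b² (Q(V, b) = (2*b)² = 4*b²)
Q(-10, -7)*f(Z(5, 2)) = (4*(-7)²)*4² = (4*49)*16 = 196*16 = 3136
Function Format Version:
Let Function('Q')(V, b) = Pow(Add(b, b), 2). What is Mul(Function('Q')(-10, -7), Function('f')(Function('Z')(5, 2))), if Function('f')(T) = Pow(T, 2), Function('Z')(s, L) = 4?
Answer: 3136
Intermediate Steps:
Function('Q')(V, b) = Mul(4, Pow(b, 2)) (Function('Q')(V, b) = Pow(Mul(2, b), 2) = Mul(4, Pow(b, 2)))
Mul(Function('Q')(-10, -7), Function('f')(Function('Z')(5, 2))) = Mul(Mul(4, Pow(-7, 2)), Pow(4, 2)) = Mul(Mul(4, 49), 16) = Mul(196, 16) = 3136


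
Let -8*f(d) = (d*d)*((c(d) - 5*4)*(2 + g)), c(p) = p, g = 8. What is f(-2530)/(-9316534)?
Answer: -10201434375/4658267 ≈ -2190.0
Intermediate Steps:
f(d) = -d²*(-200 + 10*d)/8 (f(d) = -d*d*(d - 5*4)*(2 + 8)/8 = -d²*(d - 20)*10/8 = -d²*(-20 + d)*10/8 = -d²*(-200 + 10*d)/8)
f(-2530)/(-9316534) = ((5/4)*(-2530)²*(20 - 1*(-2530)))/(-9316534) = ((5/4)*6400900*(20 + 2530))*(-1/9316534) = ((5/4)*6400900*2550)*(-1/9316534) = 20402868750*(-1/9316534) = -10201434375/4658267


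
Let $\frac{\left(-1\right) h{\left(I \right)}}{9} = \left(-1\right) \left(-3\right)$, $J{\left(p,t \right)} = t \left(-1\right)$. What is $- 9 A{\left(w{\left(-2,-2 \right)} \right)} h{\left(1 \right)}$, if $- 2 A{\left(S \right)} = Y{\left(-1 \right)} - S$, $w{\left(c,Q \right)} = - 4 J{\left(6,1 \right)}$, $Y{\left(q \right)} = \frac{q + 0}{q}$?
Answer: $\frac{729}{2} \approx 364.5$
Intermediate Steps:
$Y{\left(q \right)} = 1$ ($Y{\left(q \right)} = \frac{q}{q} = 1$)
$J{\left(p,t \right)} = - t$
$w{\left(c,Q \right)} = 4$ ($w{\left(c,Q \right)} = - 4 \left(\left(-1\right) 1\right) = \left(-4\right) \left(-1\right) = 4$)
$A{\left(S \right)} = - \frac{1}{2} + \frac{S}{2}$ ($A{\left(S \right)} = - \frac{1 - S}{2} = - \frac{1}{2} + \frac{S}{2}$)
$h{\left(I \right)} = -27$ ($h{\left(I \right)} = - 9 \left(\left(-1\right) \left(-3\right)\right) = \left(-9\right) 3 = -27$)
$- 9 A{\left(w{\left(-2,-2 \right)} \right)} h{\left(1 \right)} = - 9 \left(- \frac{1}{2} + \frac{1}{2} \cdot 4\right) \left(-27\right) = - 9 \left(- \frac{1}{2} + 2\right) \left(-27\right) = \left(-9\right) \frac{3}{2} \left(-27\right) = \left(- \frac{27}{2}\right) \left(-27\right) = \frac{729}{2}$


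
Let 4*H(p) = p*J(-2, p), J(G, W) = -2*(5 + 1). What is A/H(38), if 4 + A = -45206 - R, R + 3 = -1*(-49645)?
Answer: 47426/57 ≈ 832.04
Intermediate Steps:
R = 49642 (R = -3 - 1*(-49645) = -3 + 49645 = 49642)
A = -94852 (A = -4 + (-45206 - 1*49642) = -4 + (-45206 - 49642) = -4 - 94848 = -94852)
J(G, W) = -12 (J(G, W) = -2*6 = -12)
H(p) = -3*p (H(p) = (p*(-12))/4 = (-12*p)/4 = -3*p)
A/H(38) = -94852/((-3*38)) = -94852/(-114) = -94852*(-1/114) = 47426/57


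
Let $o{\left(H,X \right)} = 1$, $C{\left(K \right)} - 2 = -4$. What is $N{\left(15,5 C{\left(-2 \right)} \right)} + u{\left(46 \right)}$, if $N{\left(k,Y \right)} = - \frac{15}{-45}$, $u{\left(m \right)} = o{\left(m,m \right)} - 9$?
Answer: $- \frac{23}{3} \approx -7.6667$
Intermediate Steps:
$C{\left(K \right)} = -2$ ($C{\left(K \right)} = 2 - 4 = -2$)
$u{\left(m \right)} = -8$ ($u{\left(m \right)} = 1 - 9 = -8$)
$N{\left(k,Y \right)} = \frac{1}{3}$ ($N{\left(k,Y \right)} = \left(-15\right) \left(- \frac{1}{45}\right) = \frac{1}{3}$)
$N{\left(15,5 C{\left(-2 \right)} \right)} + u{\left(46 \right)} = \frac{1}{3} - 8 = - \frac{23}{3}$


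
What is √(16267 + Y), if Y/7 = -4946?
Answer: I*√18355 ≈ 135.48*I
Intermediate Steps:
Y = -34622 (Y = 7*(-4946) = -34622)
√(16267 + Y) = √(16267 - 34622) = √(-18355) = I*√18355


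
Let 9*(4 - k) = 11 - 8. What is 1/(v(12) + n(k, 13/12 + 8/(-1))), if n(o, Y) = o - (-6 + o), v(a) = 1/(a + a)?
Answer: 24/145 ≈ 0.16552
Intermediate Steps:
v(a) = 1/(2*a)
k = 11/3 (k = 4 - (11 - 8)/9 = 4 - ⅑*3 = 4 - ⅓ = 11/3 ≈ 3.6667)
n(o, Y) = 6 (n(o, Y) = o + (6 - o) = 6)
1/(v(12) + n(k, 13/12 + 8/(-1))) = 1/((½)/12 + 6) = 1/((½)*(1/12) + 6) = 1/(1/24 + 6) = 1/(145/24) = 24/145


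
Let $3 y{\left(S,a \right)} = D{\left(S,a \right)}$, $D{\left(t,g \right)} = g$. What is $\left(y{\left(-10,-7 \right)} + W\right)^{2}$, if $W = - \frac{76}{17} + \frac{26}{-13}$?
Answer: $\frac{201601}{2601} \approx 77.509$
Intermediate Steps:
$y{\left(S,a \right)} = \frac{a}{3}$
$W = - \frac{110}{17}$ ($W = \left(-76\right) \frac{1}{17} + 26 \left(- \frac{1}{13}\right) = - \frac{76}{17} - 2 = - \frac{110}{17} \approx -6.4706$)
$\left(y{\left(-10,-7 \right)} + W\right)^{2} = \left(\frac{1}{3} \left(-7\right) - \frac{110}{17}\right)^{2} = \left(- \frac{7}{3} - \frac{110}{17}\right)^{2} = \left(- \frac{449}{51}\right)^{2} = \frac{201601}{2601}$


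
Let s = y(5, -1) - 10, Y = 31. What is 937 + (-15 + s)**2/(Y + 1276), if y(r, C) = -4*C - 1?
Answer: 1225143/1307 ≈ 937.37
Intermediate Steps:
y(r, C) = -1 - 4*C
s = -7 (s = (-1 - 4*(-1)) - 10 = (-1 + 4) - 10 = 3 - 10 = -7)
937 + (-15 + s)**2/(Y + 1276) = 937 + (-15 - 7)**2/(31 + 1276) = 937 + (-22)**2/1307 = 937 + 484*(1/1307) = 937 + 484/1307 = 1225143/1307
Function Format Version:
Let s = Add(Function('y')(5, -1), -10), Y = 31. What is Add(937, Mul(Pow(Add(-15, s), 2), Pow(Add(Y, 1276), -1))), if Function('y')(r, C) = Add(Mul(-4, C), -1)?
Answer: Rational(1225143, 1307) ≈ 937.37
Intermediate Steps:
Function('y')(r, C) = Add(-1, Mul(-4, C))
s = -7 (s = Add(Add(-1, Mul(-4, -1)), -10) = Add(Add(-1, 4), -10) = Add(3, -10) = -7)
Add(937, Mul(Pow(Add(-15, s), 2), Pow(Add(Y, 1276), -1))) = Add(937, Mul(Pow(Add(-15, -7), 2), Pow(Add(31, 1276), -1))) = Add(937, Mul(Pow(-22, 2), Pow(1307, -1))) = Add(937, Mul(484, Rational(1, 1307))) = Add(937, Rational(484, 1307)) = Rational(1225143, 1307)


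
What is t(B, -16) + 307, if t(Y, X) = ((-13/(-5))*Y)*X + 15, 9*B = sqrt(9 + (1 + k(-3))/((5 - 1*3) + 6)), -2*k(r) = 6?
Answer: 322 - 104*sqrt(35)/45 ≈ 308.33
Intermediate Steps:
k(r) = -3 (k(r) = -1/2*6 = -3)
B = sqrt(35)/18 (B = sqrt(9 + (1 - 3)/((5 - 1*3) + 6))/9 = sqrt(9 - 2/((5 - 3) + 6))/9 = sqrt(9 - 2/(2 + 6))/9 = sqrt(9 - 2/8)/9 = sqrt(9 - 2*1/8)/9 = sqrt(9 - 1/4)/9 = sqrt(35/4)/9 = (sqrt(35)/2)/9 = sqrt(35)/18 ≈ 0.32867)
t(Y, X) = 15 + 13*X*Y/5 (t(Y, X) = ((-13*(-1/5))*Y)*X + 15 = (13*Y/5)*X + 15 = 13*X*Y/5 + 15 = 15 + 13*X*Y/5)
t(B, -16) + 307 = (15 + (13/5)*(-16)*(sqrt(35)/18)) + 307 = (15 - 104*sqrt(35)/45) + 307 = 322 - 104*sqrt(35)/45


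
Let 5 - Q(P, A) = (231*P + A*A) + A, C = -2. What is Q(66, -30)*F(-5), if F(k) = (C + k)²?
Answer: -789439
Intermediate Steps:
Q(P, A) = 5 - A - A² - 231*P (Q(P, A) = 5 - ((231*P + A*A) + A) = 5 - ((231*P + A²) + A) = 5 - ((A² + 231*P) + A) = 5 - (A + A² + 231*P) = 5 + (-A - A² - 231*P) = 5 - A - A² - 231*P)
F(k) = (-2 + k)²
Q(66, -30)*F(-5) = (5 - 1*(-30) - 1*(-30)² - 231*66)*(-2 - 5)² = (5 + 30 - 1*900 - 15246)*(-7)² = (5 + 30 - 900 - 15246)*49 = -16111*49 = -789439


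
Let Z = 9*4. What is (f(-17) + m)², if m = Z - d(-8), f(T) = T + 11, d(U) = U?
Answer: 1444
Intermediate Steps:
Z = 36
f(T) = 11 + T
m = 44 (m = 36 - 1*(-8) = 36 + 8 = 44)
(f(-17) + m)² = ((11 - 17) + 44)² = (-6 + 44)² = 38² = 1444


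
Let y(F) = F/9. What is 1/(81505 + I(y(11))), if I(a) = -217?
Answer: 1/81288 ≈ 1.2302e-5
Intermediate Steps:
y(F) = F/9 (y(F) = F*(⅑) = F/9)
1/(81505 + I(y(11))) = 1/(81505 - 217) = 1/81288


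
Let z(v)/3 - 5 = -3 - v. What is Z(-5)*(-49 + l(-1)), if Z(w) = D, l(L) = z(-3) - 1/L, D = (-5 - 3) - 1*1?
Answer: 297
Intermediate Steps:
z(v) = 6 - 3*v (z(v) = 15 + 3*(-3 - v) = 15 + (-9 - 3*v) = 6 - 3*v)
D = -9 (D = -8 - 1 = -9)
l(L) = 15 - 1/L (l(L) = (6 - 3*(-3)) - 1/L = (6 + 9) - 1/L = 15 - 1/L)
Z(w) = -9
Z(-5)*(-49 + l(-1)) = -9*(-49 + (15 - 1/(-1))) = -9*(-49 + (15 - 1*(-1))) = -9*(-49 + (15 + 1)) = -9*(-49 + 16) = -9*(-33) = 297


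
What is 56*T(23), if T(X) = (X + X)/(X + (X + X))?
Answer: 112/3 ≈ 37.333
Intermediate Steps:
T(X) = ⅔ (T(X) = (2*X)/(X + 2*X) = (2*X)/((3*X)) = (2*X)*(1/(3*X)) = ⅔)
56*T(23) = 56*(⅔) = 112/3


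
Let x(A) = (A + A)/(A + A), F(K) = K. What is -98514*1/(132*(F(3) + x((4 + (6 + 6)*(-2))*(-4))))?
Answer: -16419/88 ≈ -186.58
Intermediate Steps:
x(A) = 1 (x(A) = (2*A)/((2*A)) = (2*A)*(1/(2*A)) = 1)
-98514*1/(132*(F(3) + x((4 + (6 + 6)*(-2))*(-4)))) = -98514*1/(132*(3 + 1)) = -98514/(4*132) = -98514/528 = -98514*1/528 = -16419/88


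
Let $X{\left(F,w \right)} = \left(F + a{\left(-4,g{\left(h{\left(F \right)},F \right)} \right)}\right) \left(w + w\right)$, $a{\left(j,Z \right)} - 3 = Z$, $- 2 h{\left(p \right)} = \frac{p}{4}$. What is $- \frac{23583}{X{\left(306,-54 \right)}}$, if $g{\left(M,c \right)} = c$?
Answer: $\frac{7861}{22140} \approx 0.35506$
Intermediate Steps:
$h{\left(p \right)} = - \frac{p}{8}$ ($h{\left(p \right)} = - \frac{p \frac{1}{4}}{2} = - \frac{\frac{1}{4} p}{2} = - \frac{p}{8}$)
$a{\left(j,Z \right)} = 3 + Z$
$X{\left(F,w \right)} = 2 w \left(3 + 2 F\right)$ ($X{\left(F,w \right)} = \left(F + \left(3 + F\right)\right) \left(w + w\right) = \left(3 + 2 F\right) 2 w = 2 w \left(3 + 2 F\right)$)
$- \frac{23583}{X{\left(306,-54 \right)}} = - \frac{23583}{2 \left(-54\right) \left(3 + 2 \cdot 306\right)} = - \frac{23583}{2 \left(-54\right) \left(3 + 612\right)} = - \frac{23583}{2 \left(-54\right) 615} = - \frac{23583}{-66420} = \left(-23583\right) \left(- \frac{1}{66420}\right) = \frac{7861}{22140}$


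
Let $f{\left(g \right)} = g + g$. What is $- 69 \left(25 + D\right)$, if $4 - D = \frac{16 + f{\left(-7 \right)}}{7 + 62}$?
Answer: $-1999$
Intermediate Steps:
$f{\left(g \right)} = 2 g$
$D = \frac{274}{69}$ ($D = 4 - \frac{16 + 2 \left(-7\right)}{7 + 62} = 4 - \frac{16 - 14}{69} = 4 - 2 \cdot \frac{1}{69} = 4 - \frac{2}{69} = \frac{274}{69} \approx 3.971$)
$- 69 \left(25 + D\right) = - 69 \left(25 + \frac{274}{69}\right) = \left(-69\right) \frac{1999}{69} = -1999$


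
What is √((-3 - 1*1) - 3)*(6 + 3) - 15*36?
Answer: -540 + 9*I*√7 ≈ -540.0 + 23.812*I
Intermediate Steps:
√((-3 - 1*1) - 3)*(6 + 3) - 15*36 = √((-3 - 1) - 3)*9 - 540 = √(-4 - 3)*9 - 540 = √(-7)*9 - 540 = (I*√7)*9 - 540 = 9*I*√7 - 540 = -540 + 9*I*√7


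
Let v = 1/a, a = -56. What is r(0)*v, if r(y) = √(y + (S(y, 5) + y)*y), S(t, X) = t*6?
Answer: 0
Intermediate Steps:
S(t, X) = 6*t
v = -1/56 (v = 1/(-56) = -1/56 ≈ -0.017857)
r(y) = √(y + 7*y²) (r(y) = √(y + (6*y + y)*y) = √(y + (7*y)*y) = √(y + 7*y²))
r(0)*v = √(0*(1 + 7*0))*(-1/56) = √(0*(1 + 0))*(-1/56) = √(0*1)*(-1/56) = √0*(-1/56) = 0*(-1/56) = 0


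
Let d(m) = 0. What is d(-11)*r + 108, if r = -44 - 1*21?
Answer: 108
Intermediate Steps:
r = -65 (r = -44 - 21 = -65)
d(-11)*r + 108 = 0*(-65) + 108 = 0 + 108 = 108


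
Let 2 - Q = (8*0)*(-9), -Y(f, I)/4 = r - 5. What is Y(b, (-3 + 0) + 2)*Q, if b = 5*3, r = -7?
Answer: 96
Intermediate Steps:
b = 15
Y(f, I) = 48 (Y(f, I) = -4*(-7 - 5) = -4*(-12) = 48)
Q = 2 (Q = 2 - 8*0*(-9) = 2 - 0*(-9) = 2 - 1*0 = 2 + 0 = 2)
Y(b, (-3 + 0) + 2)*Q = 48*2 = 96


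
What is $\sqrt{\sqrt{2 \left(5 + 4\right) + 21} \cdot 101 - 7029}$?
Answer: $\sqrt{-7029 + 101 \sqrt{39}} \approx 79.989 i$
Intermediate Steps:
$\sqrt{\sqrt{2 \left(5 + 4\right) + 21} \cdot 101 - 7029} = \sqrt{\sqrt{2 \cdot 9 + 21} \cdot 101 - 7029} = \sqrt{\sqrt{18 + 21} \cdot 101 - 7029} = \sqrt{\sqrt{39} \cdot 101 - 7029} = \sqrt{101 \sqrt{39} - 7029} = \sqrt{-7029 + 101 \sqrt{39}}$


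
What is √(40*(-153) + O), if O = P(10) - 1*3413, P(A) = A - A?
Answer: I*√9533 ≈ 97.637*I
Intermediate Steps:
P(A) = 0
O = -3413 (O = 0 - 1*3413 = 0 - 3413 = -3413)
√(40*(-153) + O) = √(40*(-153) - 3413) = √(-6120 - 3413) = √(-9533) = I*√9533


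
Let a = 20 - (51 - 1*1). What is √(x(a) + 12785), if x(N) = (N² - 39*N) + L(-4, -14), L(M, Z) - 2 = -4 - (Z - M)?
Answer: √14863 ≈ 121.91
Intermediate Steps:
a = -30 (a = 20 - (51 - 1) = 20 - 1*50 = 20 - 50 = -30)
L(M, Z) = -2 + M - Z (L(M, Z) = 2 + (-4 - (Z - M)) = 2 + (-4 + (M - Z)) = 2 + (-4 + M - Z) = -2 + M - Z)
x(N) = 8 + N² - 39*N (x(N) = (N² - 39*N) + (-2 - 4 - 1*(-14)) = (N² - 39*N) + (-2 - 4 + 14) = (N² - 39*N) + 8 = 8 + N² - 39*N)
√(x(a) + 12785) = √((8 + (-30)² - 39*(-30)) + 12785) = √((8 + 900 + 1170) + 12785) = √(2078 + 12785) = √14863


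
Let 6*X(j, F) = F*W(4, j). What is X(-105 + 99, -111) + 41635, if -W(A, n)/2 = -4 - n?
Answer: 41709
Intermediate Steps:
W(A, n) = 8 + 2*n (W(A, n) = -2*(-4 - n) = 8 + 2*n)
X(j, F) = F*(8 + 2*j)/6 (X(j, F) = (F*(8 + 2*j))/6 = F*(8 + 2*j)/6)
X(-105 + 99, -111) + 41635 = (⅓)*(-111)*(4 + (-105 + 99)) + 41635 = (⅓)*(-111)*(4 - 6) + 41635 = (⅓)*(-111)*(-2) + 41635 = 74 + 41635 = 41709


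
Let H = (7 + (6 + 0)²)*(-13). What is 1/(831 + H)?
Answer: 1/272 ≈ 0.0036765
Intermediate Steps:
H = -559 (H = (7 + 6²)*(-13) = (7 + 36)*(-13) = 43*(-13) = -559)
1/(831 + H) = 1/(831 - 559) = 1/272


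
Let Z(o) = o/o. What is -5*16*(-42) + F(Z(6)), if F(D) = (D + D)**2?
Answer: 3364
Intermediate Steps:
Z(o) = 1
F(D) = 4*D**2 (F(D) = (2*D)**2 = 4*D**2)
-5*16*(-42) + F(Z(6)) = -5*16*(-42) + 4*1**2 = -80*(-42) + 4*1 = 3360 + 4 = 3364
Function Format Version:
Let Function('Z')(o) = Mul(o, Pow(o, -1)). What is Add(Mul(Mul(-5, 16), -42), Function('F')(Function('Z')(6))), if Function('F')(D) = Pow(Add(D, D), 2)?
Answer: 3364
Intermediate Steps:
Function('Z')(o) = 1
Function('F')(D) = Mul(4, Pow(D, 2)) (Function('F')(D) = Pow(Mul(2, D), 2) = Mul(4, Pow(D, 2)))
Add(Mul(Mul(-5, 16), -42), Function('F')(Function('Z')(6))) = Add(Mul(Mul(-5, 16), -42), Mul(4, Pow(1, 2))) = Add(Mul(-80, -42), Mul(4, 1)) = Add(3360, 4) = 3364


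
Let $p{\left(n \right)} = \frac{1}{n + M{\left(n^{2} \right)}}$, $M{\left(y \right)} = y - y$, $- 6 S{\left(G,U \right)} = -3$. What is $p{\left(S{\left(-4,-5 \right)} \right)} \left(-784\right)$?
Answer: $-1568$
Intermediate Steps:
$S{\left(G,U \right)} = \frac{1}{2}$ ($S{\left(G,U \right)} = \left(- \frac{1}{6}\right) \left(-3\right) = \frac{1}{2}$)
$M{\left(y \right)} = 0$
$p{\left(n \right)} = \frac{1}{n}$ ($p{\left(n \right)} = \frac{1}{n + 0} = \frac{1}{n}$)
$p{\left(S{\left(-4,-5 \right)} \right)} \left(-784\right) = \frac{1}{\frac{1}{2}} \left(-784\right) = 2 \left(-784\right) = -1568$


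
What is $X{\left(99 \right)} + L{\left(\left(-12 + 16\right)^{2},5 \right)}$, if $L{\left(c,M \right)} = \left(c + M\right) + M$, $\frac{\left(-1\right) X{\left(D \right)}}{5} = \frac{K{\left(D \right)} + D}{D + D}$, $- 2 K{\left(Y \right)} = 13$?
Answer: $\frac{9371}{396} \approx 23.664$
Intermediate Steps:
$K{\left(Y \right)} = - \frac{13}{2}$ ($K{\left(Y \right)} = \left(- \frac{1}{2}\right) 13 = - \frac{13}{2}$)
$X{\left(D \right)} = - \frac{5 \left(- \frac{13}{2} + D\right)}{2 D}$ ($X{\left(D \right)} = - 5 \frac{- \frac{13}{2} + D}{D + D} = - 5 \frac{- \frac{13}{2} + D}{2 D} = - \frac{5 \left(- \frac{13}{2} + D\right)}{2 D}$)
$L{\left(c,M \right)} = c + 2 M$ ($L{\left(c,M \right)} = \left(M + c\right) + M = c + 2 M$)
$X{\left(99 \right)} + L{\left(\left(-12 + 16\right)^{2},5 \right)} = \frac{5 \left(13 - 198\right)}{4 \cdot 99} + \left(\left(-12 + 16\right)^{2} + 2 \cdot 5\right) = \frac{5}{4} \cdot \frac{1}{99} \left(13 - 198\right) + \left(4^{2} + 10\right) = \frac{5}{4} \cdot \frac{1}{99} \left(-185\right) + \left(16 + 10\right) = - \frac{925}{396} + 26 = \frac{9371}{396}$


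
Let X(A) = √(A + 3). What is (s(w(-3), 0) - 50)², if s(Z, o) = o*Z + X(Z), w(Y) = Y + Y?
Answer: (50 - I*√3)² ≈ 2497.0 - 173.21*I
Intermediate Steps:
w(Y) = 2*Y
X(A) = √(3 + A)
s(Z, o) = √(3 + Z) + Z*o (s(Z, o) = o*Z + √(3 + Z) = Z*o + √(3 + Z) = √(3 + Z) + Z*o)
(s(w(-3), 0) - 50)² = ((√(3 + 2*(-3)) + (2*(-3))*0) - 50)² = ((√(3 - 6) - 6*0) - 50)² = ((√(-3) + 0) - 50)² = ((I*√3 + 0) - 50)² = (I*√3 - 50)² = (-50 + I*√3)²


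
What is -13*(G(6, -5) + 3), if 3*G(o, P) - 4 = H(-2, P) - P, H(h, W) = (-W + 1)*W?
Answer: 52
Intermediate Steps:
H(h, W) = W*(1 - W) (H(h, W) = (1 - W)*W = W*(1 - W))
G(o, P) = 4/3 - P/3 + P*(1 - P)/3 (G(o, P) = 4/3 + (P*(1 - P) - P)/3 = 4/3 + (-P + P*(1 - P))/3 = 4/3 + (-P/3 + P*(1 - P)/3) = 4/3 - P/3 + P*(1 - P)/3)
-13*(G(6, -5) + 3) = -13*((4/3 - ⅓*(-5)²) + 3) = -13*((4/3 - ⅓*25) + 3) = -13*((4/3 - 25/3) + 3) = -13*(-7 + 3) = -13*(-4) = 52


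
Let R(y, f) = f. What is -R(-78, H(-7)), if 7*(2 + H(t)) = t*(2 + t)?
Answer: -3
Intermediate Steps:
H(t) = -2 + t*(2 + t)/7 (H(t) = -2 + (t*(2 + t))/7 = -2 + t*(2 + t)/7)
-R(-78, H(-7)) = -(-2 + (⅐)*(-7)² + (2/7)*(-7)) = -(-2 + (⅐)*49 - 2) = -(-2 + 7 - 2) = -1*3 = -3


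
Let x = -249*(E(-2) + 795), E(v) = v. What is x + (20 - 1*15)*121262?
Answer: 408853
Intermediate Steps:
x = -197457 (x = -249*(-2 + 795) = -249*793 = -197457)
x + (20 - 1*15)*121262 = -197457 + (20 - 1*15)*121262 = -197457 + (20 - 15)*121262 = -197457 + 5*121262 = -197457 + 606310 = 408853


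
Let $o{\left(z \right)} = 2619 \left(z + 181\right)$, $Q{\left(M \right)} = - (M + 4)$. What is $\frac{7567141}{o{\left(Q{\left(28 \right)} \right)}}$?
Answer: $\frac{7567141}{390231} \approx 19.391$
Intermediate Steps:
$Q{\left(M \right)} = -4 - M$ ($Q{\left(M \right)} = - (4 + M) = -4 - M$)
$o{\left(z \right)} = 474039 + 2619 z$ ($o{\left(z \right)} = 2619 \left(181 + z\right) = 474039 + 2619 z$)
$\frac{7567141}{o{\left(Q{\left(28 \right)} \right)}} = \frac{7567141}{474039 + 2619 \left(-4 - 28\right)} = \frac{7567141}{474039 + 2619 \left(-32\right)} = \frac{7567141}{474039 - 83808} = \frac{7567141}{390231}$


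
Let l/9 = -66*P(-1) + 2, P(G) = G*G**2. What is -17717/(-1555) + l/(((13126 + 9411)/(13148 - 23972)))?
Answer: -9901479811/35045035 ≈ -282.54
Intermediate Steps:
P(G) = G**3
l = 612 (l = 9*(-66*(-1)**3 + 2) = 9*(-66*(-1) + 2) = 9*(66 + 2) = 9*68 = 612)
-17717/(-1555) + l/(((13126 + 9411)/(13148 - 23972))) = -17717/(-1555) + 612/(((13126 + 9411)/(13148 - 23972))) = -17717*(-1/1555) + 612/((22537/(-10824))) = 17717/1555 + 612/((22537*(-1/10824))) = 17717/1555 + 612/(-22537/10824) = 17717/1555 + 612*(-10824/22537) = 17717/1555 - 6624288/22537 = -9901479811/35045035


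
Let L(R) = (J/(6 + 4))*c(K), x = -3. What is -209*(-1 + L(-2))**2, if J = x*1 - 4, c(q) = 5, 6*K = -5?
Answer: -16929/4 ≈ -4232.3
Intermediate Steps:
K = -5/6 (K = (1/6)*(-5) = -5/6 ≈ -0.83333)
J = -7 (J = -3*1 - 4 = -3 - 4 = -7)
L(R) = -7/2 (L(R) = (-7/(6 + 4))*5 = (-7/10)*5 = ((1/10)*(-7))*5 = -7/10*5 = -7/2)
-209*(-1 + L(-2))**2 = -209*(-1 - 7/2)**2 = -209*(-9/2)**2 = -209*81/4 = -16929/4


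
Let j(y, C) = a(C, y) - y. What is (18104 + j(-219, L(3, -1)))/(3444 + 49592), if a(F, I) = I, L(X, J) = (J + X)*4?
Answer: 4526/13259 ≈ 0.34135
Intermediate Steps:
L(X, J) = 4*J + 4*X
j(y, C) = 0 (j(y, C) = y - y = 0)
(18104 + j(-219, L(3, -1)))/(3444 + 49592) = (18104 + 0)/(3444 + 49592) = 18104/53036 = 18104*(1/53036) = 4526/13259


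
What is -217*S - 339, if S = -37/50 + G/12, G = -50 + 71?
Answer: -55817/100 ≈ -558.17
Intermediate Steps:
G = 21
S = 101/100 (S = -37/50 + 21/12 = -37*1/50 + 21*(1/12) = -37/50 + 7/4 = 101/100 ≈ 1.0100)
-217*S - 339 = -217*101/100 - 339 = -21917/100 - 339 = -55817/100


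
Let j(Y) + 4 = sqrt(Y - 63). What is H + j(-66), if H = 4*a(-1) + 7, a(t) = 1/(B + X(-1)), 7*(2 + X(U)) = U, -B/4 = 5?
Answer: 437/155 + I*sqrt(129) ≈ 2.8194 + 11.358*I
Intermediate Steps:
B = -20 (B = -4*5 = -20)
X(U) = -2 + U/7
a(t) = -7/155 (a(t) = 1/(-20 + (-2 + (1/7)*(-1))) = 1/(-20 + (-2 - 1/7)) = 1/(-20 - 15/7) = 1/(-155/7) = -7/155)
j(Y) = -4 + sqrt(-63 + Y) (j(Y) = -4 + sqrt(Y - 63) = -4 + sqrt(-63 + Y))
H = 1057/155 (H = 4*(-7/155) + 7 = -28/155 + 7 = 1057/155 ≈ 6.8194)
H + j(-66) = 1057/155 + (-4 + sqrt(-63 - 66)) = 1057/155 + (-4 + sqrt(-129)) = 1057/155 + (-4 + I*sqrt(129)) = 437/155 + I*sqrt(129)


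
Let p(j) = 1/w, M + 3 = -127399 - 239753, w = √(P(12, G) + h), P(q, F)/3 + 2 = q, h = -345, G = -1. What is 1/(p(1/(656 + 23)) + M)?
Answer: -115653825/42462880117876 + 3*I*√35/42462880117876 ≈ -2.7236e-6 + 4.1797e-13*I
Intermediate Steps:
P(q, F) = -6 + 3*q
w = 3*I*√35 (w = √((-6 + 3*12) - 345) = √((-6 + 36) - 345) = √(30 - 345) = √(-315) = 3*I*√35 ≈ 17.748*I)
M = -367155 (M = -3 + (-127399 - 239753) = -3 - 367152 = -367155)
p(j) = -I*√35/105 (p(j) = 1/(3*I*√35) = -I*√35/105)
1/(p(1/(656 + 23)) + M) = 1/(-I*√35/105 - 367155) = 1/(-367155 - I*√35/105)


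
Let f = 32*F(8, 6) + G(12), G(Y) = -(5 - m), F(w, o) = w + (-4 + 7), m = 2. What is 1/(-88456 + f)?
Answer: -1/88107 ≈ -1.1350e-5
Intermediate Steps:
F(w, o) = 3 + w (F(w, o) = w + 3 = 3 + w)
G(Y) = -3 (G(Y) = -(5 - 1*2) = -(5 - 2) = -1*3 = -3)
f = 349 (f = 32*(3 + 8) - 3 = 32*11 - 3 = 352 - 3 = 349)
1/(-88456 + f) = 1/(-88456 + 349) = 1/(-88107) = -1/88107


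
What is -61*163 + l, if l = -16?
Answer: -9959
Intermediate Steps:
-61*163 + l = -61*163 - 16 = -9943 - 16 = -9959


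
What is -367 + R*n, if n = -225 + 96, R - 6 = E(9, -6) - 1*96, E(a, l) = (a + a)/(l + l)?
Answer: 22873/2 ≈ 11437.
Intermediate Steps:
E(a, l) = a/l (E(a, l) = (2*a)/((2*l)) = (2*a)*(1/(2*l)) = a/l)
R = -183/2 (R = 6 + (9/(-6) - 1*96) = 6 + (9*(-1/6) - 96) = 6 + (-3/2 - 96) = 6 - 195/2 = -183/2 ≈ -91.500)
n = -129
-367 + R*n = -367 - 183/2*(-129) = -367 + 23607/2 = 22873/2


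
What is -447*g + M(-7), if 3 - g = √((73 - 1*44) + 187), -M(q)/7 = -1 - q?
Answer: -1383 + 2682*√6 ≈ 5186.5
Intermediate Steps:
M(q) = 7 + 7*q (M(q) = -7*(-1 - q) = 7 + 7*q)
g = 3 - 6*√6 (g = 3 - √((73 - 1*44) + 187) = 3 - √((73 - 44) + 187) = 3 - √(29 + 187) = 3 - √216 = 3 - 6*√6 ≈ -11.697)
-447*g + M(-7) = -447*(3 - 6*√6) + (7 + 7*(-7)) = (-1341 + 2682*√6) + (7 - 49) = (-1341 + 2682*√6) - 42 = -1383 + 2682*√6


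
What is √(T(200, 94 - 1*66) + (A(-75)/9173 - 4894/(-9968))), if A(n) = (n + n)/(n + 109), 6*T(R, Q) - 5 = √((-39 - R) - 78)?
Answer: √(1799240830526471178 + 226520736394681176*I*√317)/1165814916 ≈ 1.5121 + 0.9812*I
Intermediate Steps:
T(R, Q) = ⅚ + √(-117 - R)/6 (T(R, Q) = ⅚ + √((-39 - R) - 78)/6 = ⅚ + √(-117 - R)/6)
A(n) = 2*n/(109 + n) (A(n) = (2*n)/(109 + n) = 2*n/(109 + n))
√(T(200, 94 - 1*66) + (A(-75)/9173 - 4894/(-9968))) = √((⅚ + √(-117 - 1*200)/6) + ((2*(-75)/(109 - 75))/9173 - 4894/(-9968))) = √((⅚ + √(-117 - 200)/6) + ((2*(-75)/34)*(1/9173) - 4894*(-1/9968))) = √((⅚ + √(-317)/6) + ((2*(-75)*(1/34))*(1/9173) + 2447/4984)) = √((⅚ + (I*√317)/6) + (-75/17*1/9173 + 2447/4984)) = √((⅚ + I*√317/6) + (-75/155941 + 2447/4984)) = √((⅚ + I*√317/6) + 381213827/777209944) = √(3086666341/2331629832 + I*√317/6)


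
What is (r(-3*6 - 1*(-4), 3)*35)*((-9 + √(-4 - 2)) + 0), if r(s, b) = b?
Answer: -945 + 105*I*√6 ≈ -945.0 + 257.2*I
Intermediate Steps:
(r(-3*6 - 1*(-4), 3)*35)*((-9 + √(-4 - 2)) + 0) = (3*35)*((-9 + √(-4 - 2)) + 0) = 105*((-9 + √(-6)) + 0) = 105*((-9 + I*√6) + 0) = 105*(-9 + I*√6) = -945 + 105*I*√6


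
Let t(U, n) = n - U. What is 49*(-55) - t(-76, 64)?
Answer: -2835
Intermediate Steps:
49*(-55) - t(-76, 64) = 49*(-55) - (64 - 1*(-76)) = -2695 - (64 + 76) = -2695 - 1*140 = -2695 - 140 = -2835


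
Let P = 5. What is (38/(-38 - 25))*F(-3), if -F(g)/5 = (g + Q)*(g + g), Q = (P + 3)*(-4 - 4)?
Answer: 25460/21 ≈ 1212.4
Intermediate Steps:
Q = -64 (Q = (5 + 3)*(-4 - 4) = 8*(-8) = -64)
F(g) = -10*g*(-64 + g) (F(g) = -5*(g - 64)*(g + g) = -5*(-64 + g)*2*g = -10*g*(-64 + g))
(38/(-38 - 25))*F(-3) = (38/(-38 - 25))*(10*(-3)*(64 - 1*(-3))) = (38/(-63))*(10*(-3)*(64 + 3)) = (-1/63*38)*(10*(-3)*67) = -38/63*(-2010) = 25460/21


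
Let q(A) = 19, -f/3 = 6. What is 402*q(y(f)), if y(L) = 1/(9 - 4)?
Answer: 7638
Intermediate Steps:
f = -18 (f = -3*6 = -18)
y(L) = ⅕ (y(L) = 1/5 = ⅕)
402*q(y(f)) = 402*19 = 7638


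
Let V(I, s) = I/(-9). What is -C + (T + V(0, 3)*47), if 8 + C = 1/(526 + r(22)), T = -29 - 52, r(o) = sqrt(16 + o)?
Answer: -10097550/138319 + sqrt(38)/276638 ≈ -73.002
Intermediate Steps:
T = -81
V(I, s) = -I/9 (V(I, s) = I*(-1/9) = -I/9)
C = -8 + 1/(526 + sqrt(38)) (C = -8 + 1/(526 + sqrt(16 + 22)) = -8 + 1/(526 + sqrt(38)) ≈ -7.9981)
-C + (T + V(0, 3)*47) = -(-1106289/138319 - sqrt(38)/276638) + (-81 - 1/9*0*47) = (1106289/138319 + sqrt(38)/276638) + (-81 + 0*47) = (1106289/138319 + sqrt(38)/276638) + (-81 + 0) = (1106289/138319 + sqrt(38)/276638) - 81 = -10097550/138319 + sqrt(38)/276638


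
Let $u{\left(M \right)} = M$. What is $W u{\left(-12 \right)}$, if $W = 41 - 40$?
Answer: $-12$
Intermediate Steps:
$W = 1$
$W u{\left(-12 \right)} = 1 \left(-12\right) = -12$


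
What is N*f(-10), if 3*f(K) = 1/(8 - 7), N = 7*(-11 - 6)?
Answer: -119/3 ≈ -39.667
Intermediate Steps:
N = -119 (N = 7*(-17) = -119)
f(K) = ⅓ (f(K) = 1/(3*(8 - 7)) = (⅓)/1 = (⅓)*1 = ⅓)
N*f(-10) = -119*⅓ = -119/3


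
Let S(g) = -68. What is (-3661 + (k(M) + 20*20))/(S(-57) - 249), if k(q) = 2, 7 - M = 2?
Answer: 3259/317 ≈ 10.281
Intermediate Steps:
M = 5 (M = 7 - 1*2 = 7 - 2 = 5)
(-3661 + (k(M) + 20*20))/(S(-57) - 249) = (-3661 + (2 + 20*20))/(-68 - 249) = (-3661 + (2 + 400))/(-317) = (-3661 + 402)*(-1/317) = -3259*(-1/317) = 3259/317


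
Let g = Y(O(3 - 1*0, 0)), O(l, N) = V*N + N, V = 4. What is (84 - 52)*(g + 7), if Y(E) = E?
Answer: 224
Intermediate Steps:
O(l, N) = 5*N (O(l, N) = 4*N + N = 5*N)
g = 0 (g = 5*0 = 0)
(84 - 52)*(g + 7) = (84 - 52)*(0 + 7) = 32*7 = 224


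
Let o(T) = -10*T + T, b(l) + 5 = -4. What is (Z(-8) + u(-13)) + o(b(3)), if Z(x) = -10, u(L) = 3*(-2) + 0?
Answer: 65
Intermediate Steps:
b(l) = -9 (b(l) = -5 - 4 = -9)
u(L) = -6 (u(L) = -6 + 0 = -6)
o(T) = -9*T
(Z(-8) + u(-13)) + o(b(3)) = (-10 - 6) - 9*(-9) = -16 + 81 = 65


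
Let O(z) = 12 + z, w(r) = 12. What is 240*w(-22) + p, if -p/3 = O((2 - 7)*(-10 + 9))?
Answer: 2829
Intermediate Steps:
p = -51 (p = -3*(12 + (2 - 7)*(-10 + 9)) = -3*(12 - 5*(-1)) = -3*(12 + 5) = -3*17 = -51)
240*w(-22) + p = 240*12 - 51 = 2880 - 51 = 2829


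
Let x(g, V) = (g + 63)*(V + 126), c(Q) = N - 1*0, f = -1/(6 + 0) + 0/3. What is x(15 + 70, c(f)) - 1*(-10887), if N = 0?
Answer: 29535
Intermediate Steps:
f = -⅙ (f = -1/6 + 0*(⅓) = -1*⅙ + 0 = -⅙ + 0 = -⅙ ≈ -0.16667)
c(Q) = 0 (c(Q) = 0 - 1*0 = 0 + 0 = 0)
x(g, V) = (63 + g)*(126 + V)
x(15 + 70, c(f)) - 1*(-10887) = (7938 + 63*0 + 126*(15 + 70) + 0*(15 + 70)) - 1*(-10887) = (7938 + 0 + 126*85 + 0*85) + 10887 = (7938 + 0 + 10710 + 0) + 10887 = 18648 + 10887 = 29535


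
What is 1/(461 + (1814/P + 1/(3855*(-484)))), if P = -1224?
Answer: 47578410/21863134537 ≈ 0.0021762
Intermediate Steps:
1/(461 + (1814/P + 1/(3855*(-484)))) = 1/(461 + (1814/(-1224) + 1/(3855*(-484)))) = 1/(461 + (1814*(-1/1224) + (1/3855)*(-1/484))) = 1/(461 + (-907/612 - 1/1865820)) = 1/(461 - 70512473/47578410) = 1/(21863134537/47578410) = 47578410/21863134537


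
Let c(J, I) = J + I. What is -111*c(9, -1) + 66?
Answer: -822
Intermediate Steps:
c(J, I) = I + J
-111*c(9, -1) + 66 = -111*(-1 + 9) + 66 = -111*8 + 66 = -888 + 66 = -822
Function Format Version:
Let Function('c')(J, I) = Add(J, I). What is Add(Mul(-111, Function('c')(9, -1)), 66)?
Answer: -822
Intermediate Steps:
Function('c')(J, I) = Add(I, J)
Add(Mul(-111, Function('c')(9, -1)), 66) = Add(Mul(-111, Add(-1, 9)), 66) = Add(Mul(-111, 8), 66) = Add(-888, 66) = -822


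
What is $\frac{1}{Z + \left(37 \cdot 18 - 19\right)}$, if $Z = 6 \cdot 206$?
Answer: $\frac{1}{1883} \approx 0.00053107$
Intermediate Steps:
$Z = 1236$
$\frac{1}{Z + \left(37 \cdot 18 - 19\right)} = \frac{1}{1236 + \left(37 \cdot 18 - 19\right)} = \frac{1}{1236 + \left(666 - 19\right)} = \frac{1}{1236 + 647} = \frac{1}{1883}$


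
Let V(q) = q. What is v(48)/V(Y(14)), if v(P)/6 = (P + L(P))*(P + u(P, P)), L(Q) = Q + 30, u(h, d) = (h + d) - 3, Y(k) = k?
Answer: 7614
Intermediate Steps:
u(h, d) = -3 + d + h (u(h, d) = (d + h) - 3 = -3 + d + h)
L(Q) = 30 + Q
v(P) = 6*(-3 + 3*P)*(30 + 2*P) (v(P) = 6*((P + (30 + P))*(P + (-3 + P + P))) = 6*((30 + 2*P)*(P + (-3 + 2*P))) = 6*((30 + 2*P)*(-3 + 3*P)) = 6*((-3 + 3*P)*(30 + 2*P)) = 6*(-3 + 3*P)*(30 + 2*P))
v(48)/V(Y(14)) = (-540 + 36*48**2 + 504*48)/14 = (-540 + 36*2304 + 24192)*(1/14) = (-540 + 82944 + 24192)*(1/14) = 106596*(1/14) = 7614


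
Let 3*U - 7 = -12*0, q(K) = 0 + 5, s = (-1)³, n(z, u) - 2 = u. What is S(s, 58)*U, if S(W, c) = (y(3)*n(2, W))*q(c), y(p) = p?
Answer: 35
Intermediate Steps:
n(z, u) = 2 + u
s = -1
q(K) = 5
S(W, c) = 30 + 15*W (S(W, c) = (3*(2 + W))*5 = (6 + 3*W)*5 = 30 + 15*W)
U = 7/3 (U = 7/3 + (-12*0)/3 = 7/3 + (⅓)*0 = 7/3 + 0 = 7/3 ≈ 2.3333)
S(s, 58)*U = (30 + 15*(-1))*(7/3) = (30 - 15)*(7/3) = 15*(7/3) = 35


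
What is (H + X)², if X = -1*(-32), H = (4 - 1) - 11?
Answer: 576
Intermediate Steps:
H = -8 (H = 3 - 11 = -8)
X = 32
(H + X)² = (-8 + 32)² = 24² = 576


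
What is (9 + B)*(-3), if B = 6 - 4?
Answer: -33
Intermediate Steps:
B = 2
(9 + B)*(-3) = (9 + 2)*(-3) = 11*(-3) = -33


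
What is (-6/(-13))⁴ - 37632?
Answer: -1074806256/28561 ≈ -37632.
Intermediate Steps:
(-6/(-13))⁴ - 37632 = (-6*(-1/13))⁴ - 37632 = (6/13)⁴ - 37632 = 1296/28561 - 37632 = -1074806256/28561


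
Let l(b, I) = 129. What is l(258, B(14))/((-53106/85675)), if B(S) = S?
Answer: -3684025/17702 ≈ -208.11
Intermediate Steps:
l(258, B(14))/((-53106/85675)) = 129/((-53106/85675)) = 129/((-53106*1/85675)) = 129/(-53106/85675) = 129*(-85675/53106) = -3684025/17702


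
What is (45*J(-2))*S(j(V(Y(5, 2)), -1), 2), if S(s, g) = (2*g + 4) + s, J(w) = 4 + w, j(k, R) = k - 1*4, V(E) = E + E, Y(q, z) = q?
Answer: 1260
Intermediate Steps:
V(E) = 2*E
j(k, R) = -4 + k (j(k, R) = k - 4 = -4 + k)
S(s, g) = 4 + s + 2*g (S(s, g) = (4 + 2*g) + s = 4 + s + 2*g)
(45*J(-2))*S(j(V(Y(5, 2)), -1), 2) = (45*(4 - 2))*(4 + (-4 + 2*5) + 2*2) = (45*2)*(4 + (-4 + 10) + 4) = 90*(4 + 6 + 4) = 90*14 = 1260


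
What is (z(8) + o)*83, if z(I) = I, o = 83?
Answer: 7553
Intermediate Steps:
(z(8) + o)*83 = (8 + 83)*83 = 91*83 = 7553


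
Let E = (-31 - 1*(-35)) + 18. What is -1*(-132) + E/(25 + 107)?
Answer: 793/6 ≈ 132.17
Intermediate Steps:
E = 22 (E = (-31 + 35) + 18 = 4 + 18 = 22)
-1*(-132) + E/(25 + 107) = -1*(-132) + 22/(25 + 107) = 132 + 22/132 = 132 + (1/132)*22 = 132 + 1/6 = 793/6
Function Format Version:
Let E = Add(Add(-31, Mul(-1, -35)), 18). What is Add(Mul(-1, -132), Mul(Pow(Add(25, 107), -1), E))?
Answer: Rational(793, 6) ≈ 132.17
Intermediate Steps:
E = 22 (E = Add(Add(-31, 35), 18) = Add(4, 18) = 22)
Add(Mul(-1, -132), Mul(Pow(Add(25, 107), -1), E)) = Add(Mul(-1, -132), Mul(Pow(Add(25, 107), -1), 22)) = Add(132, Mul(Pow(132, -1), 22)) = Add(132, Mul(Rational(1, 132), 22)) = Add(132, Rational(1, 6)) = Rational(793, 6)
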